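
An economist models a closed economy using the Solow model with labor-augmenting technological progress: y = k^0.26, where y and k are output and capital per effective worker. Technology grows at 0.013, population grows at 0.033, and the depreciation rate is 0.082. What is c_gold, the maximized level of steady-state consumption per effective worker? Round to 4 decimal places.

c_gold ≈ 0.9492

Break-even investment rate: n + g + δ = 0.033 + 0.013 + 0.082 = 0.128.
Maximizing c = f(k) − (n+g+δ)·k gives f'(k) = n+g+δ, i.e. 0.26·k^(0.26−1) = 0.128, so k_gold = (0.26/0.128)^(1/0.74) ≈ 2.6055.
y_gold = 2.6055^0.26 ≈ 1.2827.
c_gold = y_gold − (n+g+δ)·k_gold = 1.2827 − 0.128·2.6055 ≈ 0.9492.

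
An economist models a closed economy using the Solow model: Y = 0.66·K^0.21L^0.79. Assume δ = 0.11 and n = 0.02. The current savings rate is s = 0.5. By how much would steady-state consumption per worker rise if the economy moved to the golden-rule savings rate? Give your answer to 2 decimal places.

Δc ≈ 0.11

Capital per worker breaks even when investment replaces (n + δ)·k; here n + δ = 0.13.
Current steady state (s = 0.5): k* = (0.5·0.66/0.13)^(1/0.79) ≈ 3.2517, y* = 0.66·3.2517^0.21 ≈ 0.8455, c* = (1−0.5)·0.8455 ≈ 0.4227.
Maximizing c = f(k) − (n+δ)·k gives f'(k) = n+δ, i.e. 0.21·0.66·k^(0.21−1) = 0.13, so k_gold = (0.21·0.66/0.13)^(1/0.79) ≈ 1.0845.
y_gold = 0.66·1.0845^0.21 ≈ 0.6713, c_gold = y_gold − 0.13·k_gold ≈ 0.5304.
Gain: Δc = 0.5304 − 0.4227 ≈ 0.1076.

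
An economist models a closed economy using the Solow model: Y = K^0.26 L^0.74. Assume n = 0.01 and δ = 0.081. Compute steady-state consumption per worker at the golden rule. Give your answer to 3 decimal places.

Capital per worker breaks even when investment replaces (n + δ)·k; here n + δ = 0.091.
Setting f'(k) = n+δ gives 0.26·k^(0.26−1) = 0.091, hence k_gold = (0.26/0.091)^(1/0.74) ≈ 4.1317.
y_gold = 4.1317^0.26 ≈ 1.4461.
c_gold = y_gold − (n+δ)·k_gold = 1.4461 − 0.091·4.1317 ≈ 1.0701.

c_gold ≈ 1.070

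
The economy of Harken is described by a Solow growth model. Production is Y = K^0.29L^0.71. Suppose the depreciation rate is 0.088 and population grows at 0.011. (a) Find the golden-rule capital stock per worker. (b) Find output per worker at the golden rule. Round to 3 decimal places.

(a) k_gold ≈ 4.544; (b) y_gold ≈ 1.551

Break-even investment rate: n + δ = 0.011 + 0.088 = 0.099.
Maximizing c = f(k) − (n+δ)·k gives f'(k) = n+δ, i.e. 0.29·k^(0.29−1) = 0.099, so k_gold = (0.29/0.099)^(1/0.71) ≈ 4.5437.
y_gold = 4.5437^0.29 ≈ 1.5511.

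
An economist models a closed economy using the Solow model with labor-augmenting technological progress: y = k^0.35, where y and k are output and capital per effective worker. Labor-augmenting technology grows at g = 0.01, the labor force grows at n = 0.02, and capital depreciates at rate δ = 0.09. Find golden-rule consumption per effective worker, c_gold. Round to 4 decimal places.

Break-even investment rate: n + g + δ = 0.02 + 0.01 + 0.09 = 0.12.
At the golden rule the marginal product of capital equals n+g+δ: 0.35·k^(0.35−1) = 0.12. Solving, k_gold = (0.35/0.12)^(1/0.65) ≈ 5.1905.
y_gold = 5.1905^0.35 ≈ 1.7796.
c_gold = y_gold − (n+g+δ)·k_gold = 1.7796 − 0.12·5.1905 ≈ 1.1567.

c_gold ≈ 1.1567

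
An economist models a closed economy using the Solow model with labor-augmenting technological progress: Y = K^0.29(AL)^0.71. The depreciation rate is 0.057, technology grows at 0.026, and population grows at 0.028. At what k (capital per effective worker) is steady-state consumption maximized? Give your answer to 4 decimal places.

The effective depreciation rate is n + g + δ = 0.028 + 0.026 + 0.057 = 0.111.
Maximizing c = f(k) − (n+g+δ)·k gives f'(k) = n+g+δ, i.e. 0.29·k^(0.29−1) = 0.111, so k_gold = (0.29/0.111)^(1/0.71) ≈ 3.8675.

k_gold ≈ 3.8675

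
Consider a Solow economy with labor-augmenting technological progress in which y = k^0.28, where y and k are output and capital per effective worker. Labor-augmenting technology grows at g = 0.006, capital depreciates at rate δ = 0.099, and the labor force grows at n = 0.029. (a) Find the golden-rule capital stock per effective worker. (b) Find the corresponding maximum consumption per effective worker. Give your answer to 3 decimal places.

(a) k_gold ≈ 2.783; (b) c_gold ≈ 0.959

Break-even investment rate: n + g + δ = 0.029 + 0.006 + 0.099 = 0.134.
Setting f'(k) = n+g+δ gives 0.28·k^(0.28−1) = 0.134, hence k_gold = (0.28/0.134)^(1/0.72) ≈ 2.7830.
y_gold = 2.7830^0.28 ≈ 1.3319; c_gold = y_gold − 0.134·k_gold ≈ 0.9590.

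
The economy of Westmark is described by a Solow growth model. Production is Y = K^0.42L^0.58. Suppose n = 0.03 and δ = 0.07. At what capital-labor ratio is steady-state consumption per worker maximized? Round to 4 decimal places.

Capital per worker breaks even when investment replaces (n + δ)·k; here n + δ = 0.1.
Setting f'(k) = n+δ gives 0.42·k^(0.42−1) = 0.1, hence k_gold = (0.42/0.1)^(1/0.58) ≈ 11.8732.

k_gold ≈ 11.8732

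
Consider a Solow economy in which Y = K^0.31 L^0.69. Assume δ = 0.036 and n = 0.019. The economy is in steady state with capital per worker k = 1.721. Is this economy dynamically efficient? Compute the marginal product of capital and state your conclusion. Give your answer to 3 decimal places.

dynamically efficient; MPK ≈ 0.213

Break-even investment rate: n + δ = 0.019 + 0.036 = 0.055.
MPK = 0.31·k^(0.31−1) = 0.31·1.721^(-0.69) ≈ 0.2131.
MPK > 0.055, so the economy is dynamically efficient (under-saving).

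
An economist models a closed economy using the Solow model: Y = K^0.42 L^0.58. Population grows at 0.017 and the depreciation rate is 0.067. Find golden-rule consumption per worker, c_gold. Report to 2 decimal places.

Capital per worker breaks even when investment replaces (n + δ)·k; here n + δ = 0.084.
Golden rule sets MPK = n+δ: 0.42·k^(0.42−1) = 0.084, so k_gold = (0.42/0.084)^(1/0.58) ≈ 16.0369.
y_gold = 16.0369^0.42 ≈ 3.2074.
c_gold = y_gold − (n+δ)·k_gold = 3.2074 − 0.084·16.0369 ≈ 1.8603.

c_gold ≈ 1.86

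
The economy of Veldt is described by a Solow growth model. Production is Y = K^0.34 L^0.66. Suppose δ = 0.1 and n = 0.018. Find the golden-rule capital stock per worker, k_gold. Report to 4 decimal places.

k_gold ≈ 4.9700

The effective depreciation rate is n + δ = 0.018 + 0.1 = 0.118.
Setting f'(k) = n+δ gives 0.34·k^(0.34−1) = 0.118, hence k_gold = (0.34/0.118)^(1/0.66) ≈ 4.9700.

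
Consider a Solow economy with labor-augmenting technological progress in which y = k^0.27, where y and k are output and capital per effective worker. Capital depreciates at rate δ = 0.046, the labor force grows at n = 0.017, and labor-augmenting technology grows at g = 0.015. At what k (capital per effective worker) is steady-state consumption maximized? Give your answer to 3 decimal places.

Break-even investment rate: n + g + δ = 0.017 + 0.015 + 0.046 = 0.078.
Golden rule sets MPK = n+g+δ: 0.27·k^(0.27−1) = 0.078, so k_gold = (0.27/0.078)^(1/0.73) ≈ 5.4793.

k_gold ≈ 5.479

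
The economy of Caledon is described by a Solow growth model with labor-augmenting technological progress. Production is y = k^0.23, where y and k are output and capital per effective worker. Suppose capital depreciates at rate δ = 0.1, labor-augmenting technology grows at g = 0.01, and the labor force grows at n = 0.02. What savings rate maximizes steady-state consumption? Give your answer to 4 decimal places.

Capital per effective worker breaks even when investment replaces (n + g + δ)·k; here n + g + δ = 0.13.
At the golden rule MPK = n+g+δ, and in any Cobb-Douglas steady state s = (n+g+δ)·k/y = MPK·k/y = capital's share 0.23.

s_gold = 0.2300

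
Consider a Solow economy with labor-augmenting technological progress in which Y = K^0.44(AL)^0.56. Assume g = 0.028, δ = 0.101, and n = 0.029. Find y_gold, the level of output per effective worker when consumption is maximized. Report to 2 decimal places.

y_gold ≈ 2.24

The effective depreciation rate is n + g + δ = 0.029 + 0.028 + 0.101 = 0.158.
Golden rule sets MPK = n+g+δ: 0.44·k^(0.44−1) = 0.158, so k_gold = (0.44/0.158)^(1/0.56) ≈ 6.2270.
Output: y_gold = k_gold^0.44 = 6.2270^0.44 ≈ 2.2361.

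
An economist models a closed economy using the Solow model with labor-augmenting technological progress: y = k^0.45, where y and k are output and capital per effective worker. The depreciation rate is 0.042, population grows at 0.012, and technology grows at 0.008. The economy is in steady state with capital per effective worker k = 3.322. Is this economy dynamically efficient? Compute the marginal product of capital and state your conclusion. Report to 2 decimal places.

n + g + δ = 0.012 + 0.008 + 0.042 = 0.062.
MPK = 0.45·k^(0.45−1) = 0.45·3.322^(-0.55) ≈ 0.2325.
MPK > 0.062, so the economy is dynamically efficient (under-saving).

dynamically efficient; MPK ≈ 0.23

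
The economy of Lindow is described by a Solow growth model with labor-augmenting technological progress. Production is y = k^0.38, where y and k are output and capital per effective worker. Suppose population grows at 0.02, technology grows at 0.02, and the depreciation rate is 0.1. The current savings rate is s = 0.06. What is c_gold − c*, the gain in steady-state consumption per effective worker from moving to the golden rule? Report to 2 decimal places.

Break-even investment rate: n + g + δ = 0.02 + 0.02 + 0.1 = 0.14.
Current steady state (s = 0.06): k* = (0.06/0.14)^(1/0.62) ≈ 0.2550, y* = 0.2550^0.38 ≈ 0.5949, c* = (1−0.06)·0.5949 ≈ 0.5592.
Golden rule sets MPK = n+g+δ: 0.38·k^(0.38−1) = 0.14, so k_gold = (0.38/0.14)^(1/0.62) ≈ 5.0055.
y_gold = 5.0055^0.38 ≈ 1.8441, c_gold = y_gold − 0.14·k_gold ≈ 1.1434.
Gain: Δc = 1.1434 − 0.5592 ≈ 0.5841.

Δc ≈ 0.58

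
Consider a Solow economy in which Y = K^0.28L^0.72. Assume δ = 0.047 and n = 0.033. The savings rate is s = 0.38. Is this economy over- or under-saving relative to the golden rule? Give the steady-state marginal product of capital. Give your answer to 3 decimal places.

over-saving; MPK ≈ 0.059

n + δ = 0.033 + 0.047 = 0.08.
Steady-state k*: s·k^0.28 = 0.08·k gives k* = (0.38/0.08)^(1/0.72) ≈ 8.7067.
MPK = 0.28·8.7067^(-0.72) ≈ 0.0589.
MPK < n+δ = 0.08, so the economy is dynamically inefficient (over-saving).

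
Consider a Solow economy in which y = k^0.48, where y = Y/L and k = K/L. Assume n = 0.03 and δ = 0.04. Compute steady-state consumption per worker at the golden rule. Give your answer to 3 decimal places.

n + δ = 0.03 + 0.04 = 0.07.
Maximizing c = f(k) − (n+δ)·k gives f'(k) = n+δ, i.e. 0.48·k^(0.48−1) = 0.07, so k_gold = (0.48/0.07)^(1/0.52) ≈ 40.5478.
y_gold = 40.5478^0.48 ≈ 5.9132.
c_gold = y_gold − (n+δ)·k_gold = 5.9132 − 0.07·40.5478 ≈ 3.0749.

c_gold ≈ 3.075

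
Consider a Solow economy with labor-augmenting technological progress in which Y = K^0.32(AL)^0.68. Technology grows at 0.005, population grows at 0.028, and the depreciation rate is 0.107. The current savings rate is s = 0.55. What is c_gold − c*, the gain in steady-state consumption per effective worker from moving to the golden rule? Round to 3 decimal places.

Capital per effective worker breaks even when investment replaces (n + g + δ)·k; here n + g + δ = 0.14.
Current steady state (s = 0.55): k* = (0.55/0.14)^(1/0.68) ≈ 7.4795, y* = 7.4795^0.32 ≈ 1.9039, c* = (1−0.55)·1.9039 ≈ 0.8567.
Golden rule sets MPK = n+g+δ: 0.32·k^(0.32−1) = 0.14, so k_gold = (0.32/0.14)^(1/0.68) ≈ 3.3727.
y_gold = 3.3727^0.32 ≈ 1.4755, c_gold = y_gold − 0.14·k_gold ≈ 1.0034.
Gain: Δc = 1.0034 − 0.8567 ≈ 0.1466.

Δc ≈ 0.147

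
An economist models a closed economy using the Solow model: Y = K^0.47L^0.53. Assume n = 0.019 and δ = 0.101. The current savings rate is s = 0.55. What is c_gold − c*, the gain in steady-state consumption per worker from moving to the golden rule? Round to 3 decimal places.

n + δ = 0.019 + 0.101 = 0.12.
Current steady state (s = 0.55): k* = (0.55/0.12)^(1/0.53) ≈ 17.6812, y* = 17.6812^0.47 ≈ 3.8577, c* = (1−0.55)·3.8577 ≈ 1.7360.
At the golden rule the marginal product of capital equals n+δ: 0.47·k^(0.47−1) = 0.12. Solving, k_gold = (0.47/0.12)^(1/0.53) ≈ 13.1435.
y_gold = 13.1435^0.47 ≈ 3.3558, c_gold = y_gold − 0.12·k_gold ≈ 1.7786.
Gain: Δc = 1.7786 − 1.7360 ≈ 0.0426.

Δc ≈ 0.043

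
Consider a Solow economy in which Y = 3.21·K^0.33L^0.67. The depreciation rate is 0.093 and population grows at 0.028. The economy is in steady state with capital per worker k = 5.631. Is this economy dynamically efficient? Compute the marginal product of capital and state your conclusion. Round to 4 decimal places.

Capital per worker breaks even when investment replaces (n + δ)·k; here n + δ = 0.121.
MPK = 0.33·3.21·k^(0.33−1) = 0.33·3.21·5.631^(-0.67) ≈ 0.3328.
MPK > 0.121, so the economy is dynamically efficient (under-saving).

dynamically efficient; MPK ≈ 0.3328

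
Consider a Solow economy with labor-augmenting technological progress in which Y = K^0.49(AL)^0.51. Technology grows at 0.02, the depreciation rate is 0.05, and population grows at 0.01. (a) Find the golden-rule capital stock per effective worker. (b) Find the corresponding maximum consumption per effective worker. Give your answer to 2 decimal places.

Capital per effective worker breaks even when investment replaces (n + g + δ)·k; here n + g + δ = 0.08.
Maximizing c = f(k) − (n+g+δ)·k gives f'(k) = n+g+δ, i.e. 0.49·k^(0.49−1) = 0.08, so k_gold = (0.49/0.08)^(1/0.51) ≈ 34.9418.
y_gold = 34.9418^0.49 ≈ 5.7048; c_gold = y_gold − 0.08·k_gold ≈ 2.9094.

(a) k_gold ≈ 34.94; (b) c_gold ≈ 2.91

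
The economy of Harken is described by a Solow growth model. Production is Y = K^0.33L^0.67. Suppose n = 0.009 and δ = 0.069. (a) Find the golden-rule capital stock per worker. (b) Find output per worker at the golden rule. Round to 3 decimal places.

(a) k_gold ≈ 8.609; (b) y_gold ≈ 2.035

Capital per worker breaks even when investment replaces (n + δ)·k; here n + δ = 0.078.
Maximizing c = f(k) − (n+δ)·k gives f'(k) = n+δ, i.e. 0.33·k^(0.33−1) = 0.078, so k_gold = (0.33/0.078)^(1/0.67) ≈ 8.6090.
y_gold = 8.6090^0.33 ≈ 2.0349.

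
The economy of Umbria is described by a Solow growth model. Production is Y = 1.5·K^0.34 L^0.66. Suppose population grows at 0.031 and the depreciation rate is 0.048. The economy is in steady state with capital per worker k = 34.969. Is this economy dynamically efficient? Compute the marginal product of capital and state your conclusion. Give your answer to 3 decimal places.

dynamically inefficient; MPK ≈ 0.049

The effective depreciation rate is n + δ = 0.031 + 0.048 = 0.079.
MPK = 0.34·1.5·k^(0.34−1) = 0.34·1.5·34.969^(-0.66) ≈ 0.0488.
MPK < 0.079, so the economy is dynamically inefficient (over-saving).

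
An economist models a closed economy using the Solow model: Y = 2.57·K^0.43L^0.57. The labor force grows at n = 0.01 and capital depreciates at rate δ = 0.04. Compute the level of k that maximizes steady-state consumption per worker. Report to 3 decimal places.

n + δ = 0.01 + 0.04 = 0.05.
Setting f'(k) = n+δ gives 0.43·2.57·k^(0.43−1) = 0.05, hence k_gold = (0.43·2.57/0.05)^(1/0.57) ≈ 228.3767.

k_gold ≈ 228.377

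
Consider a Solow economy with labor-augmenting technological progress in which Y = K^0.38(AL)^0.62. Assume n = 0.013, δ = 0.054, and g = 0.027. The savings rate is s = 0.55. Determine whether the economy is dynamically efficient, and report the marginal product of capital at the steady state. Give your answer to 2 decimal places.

n + g + δ = 0.013 + 0.027 + 0.054 = 0.094.
Steady-state k*: s·k^0.38 = 0.094·k gives k* = (0.55/0.094)^(1/0.62) ≈ 17.2773.
MPK = 0.38·17.2773^(-0.62) ≈ 0.0649.
MPK < n+g+δ = 0.094, so the economy is dynamically inefficient (over-saving).

dynamically inefficient; MPK ≈ 0.06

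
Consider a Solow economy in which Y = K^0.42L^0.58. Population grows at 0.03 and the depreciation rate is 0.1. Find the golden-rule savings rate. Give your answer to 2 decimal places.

n + δ = 0.03 + 0.1 = 0.13.
At the golden rule MPK = n+δ, and in any Cobb-Douglas steady state s = (n+δ)·k/y = MPK·k/y = capital's share 0.42.

s_gold = 0.42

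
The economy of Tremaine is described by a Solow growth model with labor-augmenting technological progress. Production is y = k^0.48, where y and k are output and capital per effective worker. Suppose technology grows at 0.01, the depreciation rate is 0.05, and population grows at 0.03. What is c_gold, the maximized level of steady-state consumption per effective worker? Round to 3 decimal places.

c_gold ≈ 2.438

Break-even investment rate: n + g + δ = 0.03 + 0.01 + 0.05 = 0.09.
Maximizing c = f(k) − (n+g+δ)·k gives f'(k) = n+g+δ, i.e. 0.48·k^(0.48−1) = 0.09, so k_gold = (0.48/0.09)^(1/0.52) ≈ 25.0077.
y_gold = 25.0077^0.48 ≈ 4.6890.
c_gold = y_gold − (n+g+δ)·k_gold = 4.6890 − 0.09·25.0077 ≈ 2.4383.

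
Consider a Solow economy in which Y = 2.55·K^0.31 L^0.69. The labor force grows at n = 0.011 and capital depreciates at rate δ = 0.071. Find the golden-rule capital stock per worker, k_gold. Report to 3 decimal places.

k_gold ≈ 26.682

Capital per worker breaks even when investment replaces (n + δ)·k; here n + δ = 0.082.
At the golden rule the marginal product of capital equals n+δ: 0.31·2.55·k^(0.31−1) = 0.082. Solving, k_gold = (0.31·2.55/0.082)^(1/0.69) ≈ 26.6818.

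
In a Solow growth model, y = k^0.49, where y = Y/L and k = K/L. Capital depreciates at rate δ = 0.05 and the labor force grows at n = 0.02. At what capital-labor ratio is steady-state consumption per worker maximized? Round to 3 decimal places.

k_gold ≈ 45.400

The effective depreciation rate is n + δ = 0.02 + 0.05 = 0.07.
Setting f'(k) = n+δ gives 0.49·k^(0.49−1) = 0.07, hence k_gold = (0.49/0.07)^(1/0.51) ≈ 45.3999.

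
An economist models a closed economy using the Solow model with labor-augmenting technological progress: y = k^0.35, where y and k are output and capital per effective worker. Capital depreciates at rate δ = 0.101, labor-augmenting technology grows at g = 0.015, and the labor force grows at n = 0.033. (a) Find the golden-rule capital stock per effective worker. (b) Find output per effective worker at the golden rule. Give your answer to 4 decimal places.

n + g + δ = 0.033 + 0.015 + 0.101 = 0.149.
Golden rule sets MPK = n+g+δ: 0.35·k^(0.35−1) = 0.149, so k_gold = (0.35/0.149)^(1/0.65) ≈ 3.7204.
y_gold = 3.7204^0.35 ≈ 1.5838.

(a) k_gold ≈ 3.7204; (b) y_gold ≈ 1.5838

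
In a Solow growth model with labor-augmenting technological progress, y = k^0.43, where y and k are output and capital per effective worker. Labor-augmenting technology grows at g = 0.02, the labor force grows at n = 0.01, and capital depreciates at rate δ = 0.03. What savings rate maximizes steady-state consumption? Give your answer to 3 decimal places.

s_gold = 0.430

n + g + δ = 0.01 + 0.02 + 0.03 = 0.06.
At the golden rule MPK = n+g+δ, and in any Cobb-Douglas steady state s = (n+g+δ)·k/y = MPK·k/y = capital's share 0.43.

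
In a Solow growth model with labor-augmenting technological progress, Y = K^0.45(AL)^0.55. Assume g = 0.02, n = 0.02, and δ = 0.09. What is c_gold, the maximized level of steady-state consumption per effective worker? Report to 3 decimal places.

c_gold ≈ 1.519

Break-even investment rate: n + g + δ = 0.02 + 0.02 + 0.09 = 0.13.
At the golden rule the marginal product of capital equals n+g+δ: 0.45·k^(0.45−1) = 0.13. Solving, k_gold = (0.45/0.13)^(1/0.55) ≈ 9.5607.
y_gold = 9.5607^0.45 ≈ 2.7620.
c_gold = y_gold − (n+g+δ)·k_gold = 2.7620 − 0.13·9.5607 ≈ 1.5191.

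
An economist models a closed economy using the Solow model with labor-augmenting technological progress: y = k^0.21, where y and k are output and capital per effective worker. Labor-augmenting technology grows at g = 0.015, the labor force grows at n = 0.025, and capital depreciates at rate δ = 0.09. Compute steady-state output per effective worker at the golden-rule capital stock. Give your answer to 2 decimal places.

y_gold ≈ 1.14

The effective depreciation rate is n + g + δ = 0.025 + 0.015 + 0.09 = 0.13.
Golden rule sets MPK = n+g+δ: 0.21·k^(0.21−1) = 0.13, so k_gold = (0.21/0.13)^(1/0.79) ≈ 1.8350.
Output: y_gold = k_gold^0.21 = 1.8350^0.21 ≈ 1.1360.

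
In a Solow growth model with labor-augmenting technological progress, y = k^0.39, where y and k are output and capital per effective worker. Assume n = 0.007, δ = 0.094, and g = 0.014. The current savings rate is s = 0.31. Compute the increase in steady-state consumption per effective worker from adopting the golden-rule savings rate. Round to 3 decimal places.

Δc ≈ 0.031

Capital per effective worker breaks even when investment replaces (n + g + δ)·k; here n + g + δ = 0.115.
Current steady state (s = 0.31): k* = (0.31/0.115)^(1/0.61) ≈ 5.0817, y* = 5.0817^0.39 ≈ 1.8851, c* = (1−0.31)·1.8851 ≈ 1.3007.
Setting f'(k) = n+g+δ gives 0.39·k^(0.39−1) = 0.115, hence k_gold = (0.39/0.115)^(1/0.61) ≈ 7.4038.
y_gold = 7.4038^0.39 ≈ 2.1832, c_gold = y_gold − 0.115·k_gold ≈ 1.3317.
Gain: Δc = 1.3317 − 1.3007 ≈ 0.0310.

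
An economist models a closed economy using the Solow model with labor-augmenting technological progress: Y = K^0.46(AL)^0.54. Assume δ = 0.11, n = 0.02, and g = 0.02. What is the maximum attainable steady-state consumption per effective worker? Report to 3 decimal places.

n + g + δ = 0.02 + 0.02 + 0.11 = 0.15.
At the golden rule the marginal product of capital equals n+g+δ: 0.46·k^(0.46−1) = 0.15. Solving, k_gold = (0.46/0.15)^(1/0.54) ≈ 7.9659.
y_gold = 7.9659^0.46 ≈ 2.5976.
c_gold = y_gold − (n+g+δ)·k_gold = 2.5976 − 0.15·7.9659 ≈ 1.4027.

c_gold ≈ 1.403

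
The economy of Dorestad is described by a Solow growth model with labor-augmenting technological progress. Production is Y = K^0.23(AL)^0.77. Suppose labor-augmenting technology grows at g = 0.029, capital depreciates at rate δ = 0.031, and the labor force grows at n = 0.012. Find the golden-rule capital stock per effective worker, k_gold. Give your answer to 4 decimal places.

n + g + δ = 0.012 + 0.029 + 0.031 = 0.072.
Setting f'(k) = n+g+δ gives 0.23·k^(0.23−1) = 0.072, hence k_gold = (0.23/0.072)^(1/0.77) ≈ 4.5192.

k_gold ≈ 4.5192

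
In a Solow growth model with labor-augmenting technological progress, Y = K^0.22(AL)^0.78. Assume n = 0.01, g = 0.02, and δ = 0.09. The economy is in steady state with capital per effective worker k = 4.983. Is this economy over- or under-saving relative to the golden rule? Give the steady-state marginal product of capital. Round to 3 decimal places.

over-saving; MPK ≈ 0.063

Capital per effective worker breaks even when investment replaces (n + g + δ)·k; here n + g + δ = 0.12.
MPK = 0.22·k^(0.22−1) = 0.22·4.983^(-0.78) ≈ 0.0629.
MPK < 0.12, so the economy is dynamically inefficient (over-saving).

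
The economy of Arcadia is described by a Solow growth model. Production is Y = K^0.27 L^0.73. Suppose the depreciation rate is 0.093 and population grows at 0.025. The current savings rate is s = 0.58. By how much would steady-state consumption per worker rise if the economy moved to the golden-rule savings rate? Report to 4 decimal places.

The effective depreciation rate is n + δ = 0.025 + 0.093 = 0.118.
Current steady state (s = 0.58): k* = (0.58/0.118)^(1/0.73) ≈ 8.8577, y* = 8.8577^0.27 ≈ 1.8021, c* = (1−0.58)·1.8021 ≈ 0.7569.
Setting f'(k) = n+δ gives 0.27·k^(0.27−1) = 0.118, hence k_gold = (0.27/0.118)^(1/0.73) ≈ 3.1077.
y_gold = 3.1077^0.27 ≈ 1.3582, c_gold = y_gold − 0.118·k_gold ≈ 0.9915.
Gain: Δc = 0.9915 − 0.7569 ≈ 0.2346.

Δc ≈ 0.2346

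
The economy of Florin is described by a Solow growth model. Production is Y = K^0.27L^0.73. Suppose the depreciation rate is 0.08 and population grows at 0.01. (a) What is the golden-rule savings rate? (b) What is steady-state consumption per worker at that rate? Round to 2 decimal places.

Break-even investment rate: n + δ = 0.01 + 0.08 = 0.09.
For Cobb-Douglas, s_gold equals capital's share: s_gold = 0.27.
Maximizing c = f(k) − (n+δ)·k gives f'(k) = n+δ, i.e. 0.27·k^(0.27−1) = 0.09, so k_gold = (0.27/0.09)^(1/0.73) ≈ 4.5039.
y_gold = 4.5039^0.27 ≈ 1.5013; c_gold = (1−0.27)·y_gold ≈ 1.0960.

(a) s_gold = 0.27; (b) c_gold ≈ 1.10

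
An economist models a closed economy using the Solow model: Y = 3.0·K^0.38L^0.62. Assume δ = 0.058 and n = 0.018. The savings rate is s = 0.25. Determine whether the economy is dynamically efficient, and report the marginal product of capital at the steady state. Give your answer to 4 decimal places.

Break-even investment rate: n + δ = 0.018 + 0.058 = 0.076.
Steady-state k*: s·A·k^0.38 = 0.076·k gives k* = (0.25·3.0/0.076)^(1/0.62) ≈ 40.1444.
MPK = 0.38·3.0·40.1444^(-0.62) ≈ 0.1155.
MPK > n+δ = 0.076, so the economy is dynamically efficient (under-saving).

dynamically efficient; MPK ≈ 0.1155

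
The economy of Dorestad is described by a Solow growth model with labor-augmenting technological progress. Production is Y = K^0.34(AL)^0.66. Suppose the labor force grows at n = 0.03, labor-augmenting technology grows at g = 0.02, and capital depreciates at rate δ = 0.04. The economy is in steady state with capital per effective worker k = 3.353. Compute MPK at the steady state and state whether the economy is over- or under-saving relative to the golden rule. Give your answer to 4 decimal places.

under-saving; MPK ≈ 0.1530

The effective depreciation rate is n + g + δ = 0.03 + 0.02 + 0.04 = 0.09.
MPK = 0.34·k^(0.34−1) = 0.34·3.353^(-0.66) ≈ 0.1530.
MPK > 0.09, so the economy is dynamically efficient (under-saving).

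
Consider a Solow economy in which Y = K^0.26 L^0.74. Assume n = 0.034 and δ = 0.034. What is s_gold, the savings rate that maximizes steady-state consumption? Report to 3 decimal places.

Break-even investment rate: n + δ = 0.034 + 0.034 = 0.068.
At the golden rule MPK = n+δ, and in any Cobb-Douglas steady state s = (n+δ)·k/y = MPK·k/y = capital's share 0.26.

s_gold = 0.260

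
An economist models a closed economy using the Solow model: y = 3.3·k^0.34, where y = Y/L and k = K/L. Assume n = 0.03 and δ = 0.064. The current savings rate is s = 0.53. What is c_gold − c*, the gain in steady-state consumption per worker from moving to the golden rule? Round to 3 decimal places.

Δc ≈ 0.820

Break-even investment rate: n + δ = 0.03 + 0.064 = 0.094.
Current steady state (s = 0.53): k* = (0.53·3.3/0.094)^(1/0.66) ≈ 83.8939, y* = 3.3·83.8939^0.34 ≈ 14.8793, c* = (1−0.53)·14.8793 ≈ 6.9933.
Golden rule sets MPK = n+δ: 0.34·3.3·k^(0.34−1) = 0.094, so k_gold = (0.34·3.3/0.094)^(1/0.66) ≈ 42.8167.
y_gold = 3.3·42.8167^0.34 ≈ 11.8376, c_gold = y_gold − 0.094·k_gold ≈ 7.8128.
Gain: Δc = 7.8128 − 6.9933 ≈ 0.8195.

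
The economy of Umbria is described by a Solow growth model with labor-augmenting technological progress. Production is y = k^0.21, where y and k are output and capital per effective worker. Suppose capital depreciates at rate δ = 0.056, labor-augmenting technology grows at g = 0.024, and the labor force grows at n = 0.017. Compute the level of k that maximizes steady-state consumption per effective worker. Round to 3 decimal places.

Capital per effective worker breaks even when investment replaces (n + g + δ)·k; here n + g + δ = 0.097.
Maximizing c = f(k) − (n+g+δ)·k gives f'(k) = n+g+δ, i.e. 0.21·k^(0.21−1) = 0.097, so k_gold = (0.21/0.097)^(1/0.79) ≈ 2.6584.

k_gold ≈ 2.658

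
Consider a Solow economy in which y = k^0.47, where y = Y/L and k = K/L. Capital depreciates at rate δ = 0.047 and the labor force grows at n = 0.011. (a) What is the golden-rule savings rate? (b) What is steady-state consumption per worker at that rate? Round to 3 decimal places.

(a) s_gold = 0.470; (b) c_gold ≈ 3.389

n + δ = 0.011 + 0.047 = 0.058.
For Cobb-Douglas, s_gold equals capital's share: s_gold = 0.47.
Golden rule sets MPK = n+δ: 0.47·k^(0.47−1) = 0.058, so k_gold = (0.47/0.058)^(1/0.53) ≈ 51.8169.
y_gold = 51.8169^0.47 ≈ 6.3944; c_gold = (1−0.47)·y_gold ≈ 3.3890.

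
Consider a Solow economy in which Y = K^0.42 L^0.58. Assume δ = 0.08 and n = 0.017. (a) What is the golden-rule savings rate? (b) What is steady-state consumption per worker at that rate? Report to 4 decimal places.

Capital per worker breaks even when investment replaces (n + δ)·k; here n + δ = 0.097.
For Cobb-Douglas, s_gold equals capital's share: s_gold = 0.42.
At the golden rule the marginal product of capital equals n+δ: 0.42·k^(0.42−1) = 0.097. Solving, k_gold = (0.42/0.097)^(1/0.58) ≈ 12.5134.
y_gold = 12.5134^0.42 ≈ 2.8900; c_gold = (1−0.42)·y_gold ≈ 1.6762.

(a) s_gold = 0.4200; (b) c_gold ≈ 1.6762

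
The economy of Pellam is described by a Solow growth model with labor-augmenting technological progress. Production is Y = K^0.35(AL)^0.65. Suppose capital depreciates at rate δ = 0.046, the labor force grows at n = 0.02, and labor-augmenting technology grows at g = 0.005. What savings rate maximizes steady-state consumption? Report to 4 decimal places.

s_gold = 0.3500

Break-even investment rate: n + g + δ = 0.02 + 0.005 + 0.046 = 0.071.
At the golden rule MPK = n+g+δ, and in any Cobb-Douglas steady state s = (n+g+δ)·k/y = MPK·k/y = capital's share 0.35.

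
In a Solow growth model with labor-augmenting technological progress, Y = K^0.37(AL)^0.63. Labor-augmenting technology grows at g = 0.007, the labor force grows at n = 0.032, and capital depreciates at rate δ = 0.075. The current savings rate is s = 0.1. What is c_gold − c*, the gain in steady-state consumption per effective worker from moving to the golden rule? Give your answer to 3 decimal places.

Δc ≈ 0.425

n + g + δ = 0.032 + 0.007 + 0.075 = 0.114.
Current steady state (s = 0.1): k* = (0.1/0.114)^(1/0.63) ≈ 0.8122, y* = 0.8122^0.37 ≈ 0.9259, c* = (1−0.1)·0.9259 ≈ 0.8333.
Golden rule sets MPK = n+g+δ: 0.37·k^(0.37−1) = 0.114, so k_gold = (0.37/0.114)^(1/0.63) ≈ 6.4801.
y_gold = 6.4801^0.37 ≈ 1.9966, c_gold = y_gold − 0.114·k_gold ≈ 1.2578.
Gain: Δc = 1.2578 − 0.8333 ≈ 0.4245.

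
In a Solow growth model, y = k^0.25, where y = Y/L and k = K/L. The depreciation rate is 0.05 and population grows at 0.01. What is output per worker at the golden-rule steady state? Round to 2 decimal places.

y_gold ≈ 1.61

n + δ = 0.01 + 0.05 = 0.06.
Setting f'(k) = n+δ gives 0.25·k^(0.25−1) = 0.06, hence k_gold = (0.25/0.06)^(1/0.75) ≈ 6.7048.
Output: y_gold = k_gold^0.25 = 6.7048^0.25 ≈ 1.6091.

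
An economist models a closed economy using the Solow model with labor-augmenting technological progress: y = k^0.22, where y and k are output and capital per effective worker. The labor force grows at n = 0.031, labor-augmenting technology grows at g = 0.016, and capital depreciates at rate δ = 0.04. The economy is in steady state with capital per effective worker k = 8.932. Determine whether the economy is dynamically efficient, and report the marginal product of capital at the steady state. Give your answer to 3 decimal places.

dynamically inefficient; MPK ≈ 0.040

The effective depreciation rate is n + g + δ = 0.031 + 0.016 + 0.04 = 0.087.
MPK = 0.22·k^(0.22−1) = 0.22·8.932^(-0.78) ≈ 0.0399.
MPK < 0.087, so the economy is dynamically inefficient (over-saving).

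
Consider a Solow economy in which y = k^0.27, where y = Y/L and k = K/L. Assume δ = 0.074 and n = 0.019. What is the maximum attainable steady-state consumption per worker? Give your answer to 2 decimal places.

c_gold ≈ 1.08

The effective depreciation rate is n + δ = 0.019 + 0.074 = 0.093.
Setting f'(k) = n+δ gives 0.27·k^(0.27−1) = 0.093, hence k_gold = (0.27/0.093)^(1/0.73) ≈ 4.3061.
y_gold = 4.3061^0.27 ≈ 1.4832.
c_gold = y_gold − (n+δ)·k_gold = 1.4832 − 0.093·4.3061 ≈ 1.0827.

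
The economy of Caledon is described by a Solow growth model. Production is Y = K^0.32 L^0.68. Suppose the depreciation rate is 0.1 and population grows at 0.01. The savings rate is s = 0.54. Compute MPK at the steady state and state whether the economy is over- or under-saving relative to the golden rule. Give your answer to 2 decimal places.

Capital per worker breaks even when investment replaces (n + δ)·k; here n + δ = 0.11.
Steady-state k*: s·k^0.32 = 0.11·k gives k* = (0.54/0.11)^(1/0.68) ≈ 10.3795.
MPK = 0.32·10.3795^(-0.68) ≈ 0.0652.
MPK < n+δ = 0.11, so the economy is dynamically inefficient (over-saving).

over-saving; MPK ≈ 0.07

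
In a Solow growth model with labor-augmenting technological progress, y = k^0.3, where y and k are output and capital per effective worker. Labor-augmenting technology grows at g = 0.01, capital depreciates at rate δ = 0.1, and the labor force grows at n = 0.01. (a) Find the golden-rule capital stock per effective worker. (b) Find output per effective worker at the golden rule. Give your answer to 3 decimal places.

(a) k_gold ≈ 3.702; (b) y_gold ≈ 1.481

n + g + δ = 0.01 + 0.01 + 0.1 = 0.12.
Golden rule sets MPK = n+g+δ: 0.3·k^(0.3−1) = 0.12, so k_gold = (0.3/0.12)^(1/0.7) ≈ 3.7024.
y_gold = 3.7024^0.3 ≈ 1.4810.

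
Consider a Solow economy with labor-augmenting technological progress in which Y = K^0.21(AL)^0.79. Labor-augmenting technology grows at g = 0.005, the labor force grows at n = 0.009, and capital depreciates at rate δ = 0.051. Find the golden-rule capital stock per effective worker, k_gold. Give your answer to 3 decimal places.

n + g + δ = 0.009 + 0.005 + 0.051 = 0.065.
Setting f'(k) = n+g+δ gives 0.21·k^(0.21−1) = 0.065, hence k_gold = (0.21/0.065)^(1/0.79) ≈ 4.4126.

k_gold ≈ 4.413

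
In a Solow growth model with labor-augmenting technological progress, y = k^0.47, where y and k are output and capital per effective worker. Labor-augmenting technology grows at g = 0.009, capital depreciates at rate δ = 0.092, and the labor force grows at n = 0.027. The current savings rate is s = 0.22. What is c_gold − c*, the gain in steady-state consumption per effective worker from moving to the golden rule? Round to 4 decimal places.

Break-even investment rate: n + g + δ = 0.027 + 0.009 + 0.092 = 0.128.
Current steady state (s = 0.22): k* = (0.22/0.128)^(1/0.53) ≈ 2.7784, y* = 2.7784^0.47 ≈ 1.6165, c* = (1−0.22)·1.6165 ≈ 1.2609.
At the golden rule the marginal product of capital equals n+g+δ: 0.47·k^(0.47−1) = 0.128. Solving, k_gold = (0.47/0.128)^(1/0.53) ≈ 11.6366.
y_gold = 11.6366^0.47 ≈ 3.1691, c_gold = y_gold − 0.128·k_gold ≈ 1.6796.
Gain: Δc = 1.6796 − 1.2609 ≈ 0.4187.

Δc ≈ 0.4187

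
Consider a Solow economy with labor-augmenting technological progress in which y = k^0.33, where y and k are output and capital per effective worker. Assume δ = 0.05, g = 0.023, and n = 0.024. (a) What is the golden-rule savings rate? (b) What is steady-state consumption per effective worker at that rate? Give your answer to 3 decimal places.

(a) s_gold = 0.330; (b) c_gold ≈ 1.225

n + g + δ = 0.024 + 0.023 + 0.05 = 0.097.
For Cobb-Douglas, s_gold equals capital's share: s_gold = 0.33.
Maximizing c = f(k) − (n+g+δ)·k gives f'(k) = n+g+δ, i.e. 0.33·k^(0.33−1) = 0.097, so k_gold = (0.33/0.097)^(1/0.67) ≈ 6.2179.
y_gold = 6.2179^0.33 ≈ 1.8277; c_gold = (1−0.33)·y_gold ≈ 1.2246.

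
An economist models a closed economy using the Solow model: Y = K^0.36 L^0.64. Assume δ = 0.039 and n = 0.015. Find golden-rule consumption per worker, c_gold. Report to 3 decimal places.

c_gold ≈ 1.860

The effective depreciation rate is n + δ = 0.015 + 0.039 = 0.054.
Golden rule sets MPK = n+δ: 0.36·k^(0.36−1) = 0.054, so k_gold = (0.36/0.054)^(1/0.64) ≈ 19.3802.
y_gold = 19.3802^0.36 ≈ 2.9070.
c_gold = y_gold − (n+δ)·k_gold = 2.9070 − 0.054·19.3802 ≈ 1.8605.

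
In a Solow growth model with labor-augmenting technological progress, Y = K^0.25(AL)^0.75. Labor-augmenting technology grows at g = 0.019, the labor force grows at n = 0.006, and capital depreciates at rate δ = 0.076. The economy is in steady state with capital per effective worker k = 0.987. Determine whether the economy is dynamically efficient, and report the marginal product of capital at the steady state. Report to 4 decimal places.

Capital per effective worker breaks even when investment replaces (n + g + δ)·k; here n + g + δ = 0.101.
MPK = 0.25·k^(0.25−1) = 0.25·0.987^(-0.75) ≈ 0.2525.
MPK > 0.101, so the economy is dynamically efficient (under-saving).

dynamically efficient; MPK ≈ 0.2525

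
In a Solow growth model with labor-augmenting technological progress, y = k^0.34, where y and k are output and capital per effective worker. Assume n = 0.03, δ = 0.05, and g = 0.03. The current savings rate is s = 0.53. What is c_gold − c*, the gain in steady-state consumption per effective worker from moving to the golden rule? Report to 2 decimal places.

Break-even investment rate: n + g + δ = 0.03 + 0.03 + 0.05 = 0.11.
Current steady state (s = 0.53): k* = (0.53/0.11)^(1/0.66) ≈ 10.8311, y* = 10.8311^0.34 ≈ 2.2480, c* = (1−0.53)·2.2480 ≈ 1.0565.
At the golden rule the marginal product of capital equals n+g+δ: 0.34·k^(0.34−1) = 0.11. Solving, k_gold = (0.34/0.11)^(1/0.66) ≈ 5.5278.
y_gold = 5.5278^0.34 ≈ 1.7884, c_gold = y_gold − 0.11·k_gold ≈ 1.1804.
Gain: Δc = 1.1804 − 1.0565 ≈ 0.1238.

Δc ≈ 0.12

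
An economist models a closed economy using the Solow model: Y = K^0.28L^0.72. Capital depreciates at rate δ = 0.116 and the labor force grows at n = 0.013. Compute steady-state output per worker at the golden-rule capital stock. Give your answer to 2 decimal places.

Break-even investment rate: n + δ = 0.013 + 0.116 = 0.129.
Maximizing c = f(k) − (n+δ)·k gives f'(k) = n+δ, i.e. 0.28·k^(0.28−1) = 0.129, so k_gold = (0.28/0.129)^(1/0.72) ≈ 2.9340.
Output: y_gold = k_gold^0.28 = 2.9340^0.28 ≈ 1.3517.

y_gold ≈ 1.35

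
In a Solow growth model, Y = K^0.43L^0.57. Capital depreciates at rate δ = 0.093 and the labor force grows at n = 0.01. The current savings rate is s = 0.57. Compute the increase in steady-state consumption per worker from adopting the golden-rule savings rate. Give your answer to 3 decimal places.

n + δ = 0.01 + 0.093 = 0.103.
Current steady state (s = 0.57): k* = (0.57/0.103)^(1/0.57) ≈ 20.1175, y* = 20.1175^0.43 ≈ 3.6353, c* = (1−0.57)·3.6353 ≈ 1.5632.
At the golden rule the marginal product of capital equals n+δ: 0.43·k^(0.43−1) = 0.103. Solving, k_gold = (0.43/0.103)^(1/0.57) ≈ 12.2695.
y_gold = 12.2695^0.43 ≈ 2.9390, c_gold = y_gold − 0.103·k_gold ≈ 1.6752.
Gain: Δc = 1.6752 − 1.5632 ≈ 0.1120.

Δc ≈ 0.112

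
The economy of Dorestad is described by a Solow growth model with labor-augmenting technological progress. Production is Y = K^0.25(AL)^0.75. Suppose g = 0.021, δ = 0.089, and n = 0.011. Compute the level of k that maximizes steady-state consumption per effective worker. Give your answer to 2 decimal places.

k_gold ≈ 2.63

Break-even investment rate: n + g + δ = 0.011 + 0.021 + 0.089 = 0.121.
Setting f'(k) = n+g+δ gives 0.25·k^(0.25−1) = 0.121, hence k_gold = (0.25/0.121)^(1/0.75) ≈ 2.6315.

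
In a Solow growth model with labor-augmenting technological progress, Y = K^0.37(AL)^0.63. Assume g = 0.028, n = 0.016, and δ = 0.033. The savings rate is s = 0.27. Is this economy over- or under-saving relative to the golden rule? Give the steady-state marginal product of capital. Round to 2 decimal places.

The effective depreciation rate is n + g + δ = 0.016 + 0.028 + 0.033 = 0.077.
Steady-state k*: s·k^0.37 = 0.077·k gives k* = (0.27/0.077)^(1/0.63) ≈ 7.3262.
MPK = 0.37·7.3262^(-0.63) ≈ 0.1055.
MPK > n+g+δ = 0.077, so the economy is dynamically efficient (under-saving).

under-saving; MPK ≈ 0.11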